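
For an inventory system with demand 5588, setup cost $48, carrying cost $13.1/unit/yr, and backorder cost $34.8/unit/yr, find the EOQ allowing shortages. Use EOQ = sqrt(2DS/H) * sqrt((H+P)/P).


Formula: EOQ* = sqrt(2DS/H) * sqrt((H+P)/P)
Base EOQ = sqrt(2*5588*48/13.1) = 202.36 units
Correction = sqrt((13.1+34.8)/34.8) = 1.17322
EOQ* = 202.36 * 1.17322 = 237.4 units

237.4 units


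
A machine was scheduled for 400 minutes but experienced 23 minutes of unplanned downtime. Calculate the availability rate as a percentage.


Formula: Availability = (Planned Time - Downtime) / Planned Time * 100
Uptime = 400 - 23 = 377 min
Availability = 377 / 400 * 100 = 94.3%

94.3%


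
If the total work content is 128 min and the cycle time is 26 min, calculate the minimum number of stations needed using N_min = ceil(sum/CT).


Formula: N_min = ceil(Sum of Task Times / Cycle Time)
N_min = ceil(128 min / 26 min) = ceil(4.9231)
N_min = 5 stations

5


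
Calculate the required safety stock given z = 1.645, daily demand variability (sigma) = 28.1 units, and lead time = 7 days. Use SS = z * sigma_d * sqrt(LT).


Formula: SS = z * sigma_d * sqrt(LT)
sqrt(LT) = sqrt(7) = 2.6458
SS = 1.645 * 28.1 * 2.6458
SS = 122.3 units

122.3 units


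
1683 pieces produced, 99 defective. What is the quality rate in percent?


Formula: Quality Rate = Good Pieces / Total Pieces * 100
Good pieces = 1683 - 99 = 1584
QR = 1584 / 1683 * 100 = 94.1%

94.1%


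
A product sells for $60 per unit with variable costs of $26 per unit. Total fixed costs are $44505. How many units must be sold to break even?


Formula: BEQ = Fixed Costs / (Price - Variable Cost)
Contribution margin = $60 - $26 = $34/unit
BEQ = ceil($44505 / $34/unit) = ceil(1308.97) = 1309 units

1309 units


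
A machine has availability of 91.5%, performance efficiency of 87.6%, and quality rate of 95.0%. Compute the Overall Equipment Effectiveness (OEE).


Formula: OEE = Availability * Performance * Quality / 10000
A * P = 91.5% * 87.6% / 100 = 80.15%
OEE = 80.15% * 95.0% / 100 = 76.1%

76.1%


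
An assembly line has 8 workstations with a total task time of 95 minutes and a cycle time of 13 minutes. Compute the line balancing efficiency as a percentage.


Formula: Efficiency = Sum of Task Times / (N_stations * CT) * 100
Total station capacity = 8 stations * 13 min = 104 min
Efficiency = 95 / 104 * 100 = 91.3%

91.3%


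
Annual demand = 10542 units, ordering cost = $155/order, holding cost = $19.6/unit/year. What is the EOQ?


Formula: EOQ = sqrt(2 * D * S / H)
Numerator: 2 * 10542 * 155 = 3268020
2DS/H = 3268020 / 19.6 = 166735.7
EOQ = sqrt(166735.7) = 408.3 units

408.3 units


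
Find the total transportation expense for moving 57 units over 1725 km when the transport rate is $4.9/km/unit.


TC = dist * cost * units = 1725 * 4.9 * 57 = $481792.50

$481792.50


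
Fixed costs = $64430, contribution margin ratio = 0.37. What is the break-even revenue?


Formula: BER = Fixed Costs / Contribution Margin Ratio
BER = $64430 / 0.37
BER = $174135.14 (to the nearest cent)

$174135.14


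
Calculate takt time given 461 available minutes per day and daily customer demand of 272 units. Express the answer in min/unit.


Formula: Takt Time = Available Production Time / Customer Demand
Takt = 461 min/day / 272 units/day
Takt = 1.69 min/unit

1.69 min/unit


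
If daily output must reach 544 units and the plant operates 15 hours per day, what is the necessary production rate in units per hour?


Formula: Production Rate = Daily Demand / Available Hours
Rate = 544 units/day / 15 hours/day
Rate = 36.3 units/hour

36.3 units/hour


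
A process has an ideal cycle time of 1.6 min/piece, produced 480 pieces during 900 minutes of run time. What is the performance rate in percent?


Formula: Performance = (Ideal CT * Total Count) / Run Time * 100
Ideal output time = 1.6 * 480 = 768.0 min
Performance = 768.0 / 900 * 100 = 85.3%

85.3%


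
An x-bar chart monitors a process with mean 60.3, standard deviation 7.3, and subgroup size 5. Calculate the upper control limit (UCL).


UCL = 60.3 + 3 * 7.3 / sqrt(5)

70.09


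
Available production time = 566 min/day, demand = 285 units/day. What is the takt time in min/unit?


Formula: Takt Time = Available Production Time / Customer Demand
Takt = 566 min/day / 285 units/day
Takt = 1.99 min/unit

1.99 min/unit


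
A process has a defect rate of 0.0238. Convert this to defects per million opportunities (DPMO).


DPMO = defect_rate * 1000000 = 0.0238 * 1000000

23800


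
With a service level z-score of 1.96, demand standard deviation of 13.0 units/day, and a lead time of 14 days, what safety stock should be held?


Formula: SS = z * sigma_d * sqrt(LT)
sqrt(LT) = sqrt(14) = 3.7417
SS = 1.96 * 13.0 * 3.7417
SS = 95.3 units

95.3 units


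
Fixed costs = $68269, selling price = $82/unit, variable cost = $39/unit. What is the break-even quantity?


Formula: BEQ = Fixed Costs / (Price - Variable Cost)
Contribution margin = $82 - $39 = $43/unit
BEQ = ceil($68269 / $43/unit) = ceil(1587.65) = 1588 units

1588 units


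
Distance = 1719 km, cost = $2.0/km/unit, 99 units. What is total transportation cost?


TC = dist * cost * units = 1719 * 2.0 * 99 = $340362.00

$340362.00


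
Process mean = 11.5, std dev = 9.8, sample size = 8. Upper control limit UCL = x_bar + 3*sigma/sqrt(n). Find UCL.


UCL = 11.5 + 3 * 9.8 / sqrt(8)

21.89


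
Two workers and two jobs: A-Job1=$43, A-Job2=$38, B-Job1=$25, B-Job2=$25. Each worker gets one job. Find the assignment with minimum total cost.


Option 1: A->1 + B->2 = $43 + $25 = $68
Option 2: A->2 + B->1 = $38 + $25 = $63
Min cost = min($68, $63) = $63

$63


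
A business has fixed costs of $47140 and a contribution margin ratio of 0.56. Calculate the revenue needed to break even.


Formula: BER = Fixed Costs / Contribution Margin Ratio
BER = $47140 / 0.56
BER = $84178.57 (to the nearest cent)

$84178.57


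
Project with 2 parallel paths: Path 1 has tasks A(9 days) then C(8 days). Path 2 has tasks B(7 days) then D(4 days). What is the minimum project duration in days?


Path 1 = 9 + 8 = 17 days
Path 2 = 7 + 4 = 11 days
Duration = max(17, 11) = 17 days

17 days


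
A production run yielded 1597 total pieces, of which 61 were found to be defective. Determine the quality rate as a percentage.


Formula: Quality Rate = Good Pieces / Total Pieces * 100
Good pieces = 1597 - 61 = 1536
QR = 1536 / 1597 * 100 = 96.2%

96.2%


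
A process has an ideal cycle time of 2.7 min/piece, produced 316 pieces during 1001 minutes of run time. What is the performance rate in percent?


Formula: Performance = (Ideal CT * Total Count) / Run Time * 100
Ideal output time = 2.7 * 316 = 853.2 min
Performance = 853.2 / 1001 * 100 = 85.2%

85.2%


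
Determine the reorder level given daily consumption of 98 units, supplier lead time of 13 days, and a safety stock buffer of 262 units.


Formula: ROP = (Daily Demand * Lead Time) + Safety Stock
Demand during lead time = 98 * 13 = 1274 units
ROP = 1274 + 262 = 1536 units

1536 units


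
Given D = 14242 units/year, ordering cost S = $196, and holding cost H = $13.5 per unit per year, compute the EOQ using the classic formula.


Formula: EOQ = sqrt(2 * D * S / H)
Numerator: 2 * 14242 * 196 = 5582864
2DS/H = 5582864 / 13.5 = 413545.5
EOQ = sqrt(413545.5) = 643.1 units

643.1 units


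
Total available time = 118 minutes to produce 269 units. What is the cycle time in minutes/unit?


Formula: CT = Available Time / Number of Units
CT = 118 min / 269 units
CT = 0.44 min/unit

0.44 min/unit


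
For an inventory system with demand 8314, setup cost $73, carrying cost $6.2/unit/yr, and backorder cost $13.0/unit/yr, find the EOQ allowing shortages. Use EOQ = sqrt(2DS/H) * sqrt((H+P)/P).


Formula: EOQ* = sqrt(2DS/H) * sqrt((H+P)/P)
Base EOQ = sqrt(2*8314*73/6.2) = 442.47 units
Correction = sqrt((6.2+13.0)/13.0) = 1.21529
EOQ* = 442.47 * 1.21529 = 537.7 units

537.7 units


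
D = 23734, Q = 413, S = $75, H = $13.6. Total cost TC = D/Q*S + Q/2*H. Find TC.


TC = 23734/413 * 75 + 413/2 * 13.6

$7118.45


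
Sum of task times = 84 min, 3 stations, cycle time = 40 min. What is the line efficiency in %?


Formula: Efficiency = Sum of Task Times / (N_stations * CT) * 100
Total station capacity = 3 stations * 40 min = 120 min
Efficiency = 84 / 120 * 100 = 70.0%

70.0%


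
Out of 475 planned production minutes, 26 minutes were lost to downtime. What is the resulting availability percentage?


Formula: Availability = (Planned Time - Downtime) / Planned Time * 100
Uptime = 475 - 26 = 449 min
Availability = 449 / 475 * 100 = 94.5%

94.5%


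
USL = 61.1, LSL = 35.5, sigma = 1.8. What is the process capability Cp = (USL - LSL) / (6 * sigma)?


Cp = (61.1 - 35.5) / (6 * 1.8)

2.37


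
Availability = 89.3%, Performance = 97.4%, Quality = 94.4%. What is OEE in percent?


Formula: OEE = Availability * Performance * Quality / 10000
A * P = 89.3% * 97.4% / 100 = 86.98%
OEE = 86.98% * 94.4% / 100 = 82.1%

82.1%


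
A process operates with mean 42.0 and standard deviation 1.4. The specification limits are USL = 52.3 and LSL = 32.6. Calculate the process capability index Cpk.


Cpu = (52.3 - 42.0) / (3 * 1.4) = 2.45
Cpl = (42.0 - 32.6) / (3 * 1.4) = 2.24
Cpk = min(2.45, 2.24) = 2.24

2.24


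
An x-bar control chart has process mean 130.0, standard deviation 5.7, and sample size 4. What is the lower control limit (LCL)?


LCL = 130.0 - 3 * 5.7 / sqrt(4)

121.45


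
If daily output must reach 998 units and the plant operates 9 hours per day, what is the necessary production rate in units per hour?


Formula: Production Rate = Daily Demand / Available Hours
Rate = 998 units/day / 9 hours/day
Rate = 110.9 units/hour

110.9 units/hour


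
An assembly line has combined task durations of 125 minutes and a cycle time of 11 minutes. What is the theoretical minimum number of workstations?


Formula: N_min = ceil(Sum of Task Times / Cycle Time)
N_min = ceil(125 min / 11 min) = ceil(11.3636)
N_min = 12 stations

12


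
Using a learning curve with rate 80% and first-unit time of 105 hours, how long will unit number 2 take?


Formula: T_n = T_1 * (learning_rate)^(log2(n)) where learning_rate = rate/100
Doublings = log2(2) = 1
T_n = 105 * 0.8^1
T_n = 105 * 0.8 = 84.0 hours

84.0 hours


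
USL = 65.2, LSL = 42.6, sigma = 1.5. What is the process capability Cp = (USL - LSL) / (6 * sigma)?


Cp = (65.2 - 42.6) / (6 * 1.5)

2.51


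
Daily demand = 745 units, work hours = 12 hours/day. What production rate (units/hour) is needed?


Formula: Production Rate = Daily Demand / Available Hours
Rate = 745 units/day / 12 hours/day
Rate = 62.1 units/hour

62.1 units/hour


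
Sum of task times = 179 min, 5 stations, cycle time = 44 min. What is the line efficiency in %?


Formula: Efficiency = Sum of Task Times / (N_stations * CT) * 100
Total station capacity = 5 stations * 44 min = 220 min
Efficiency = 179 / 220 * 100 = 81.4%

81.4%


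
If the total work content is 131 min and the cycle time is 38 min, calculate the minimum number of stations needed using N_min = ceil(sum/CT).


Formula: N_min = ceil(Sum of Task Times / Cycle Time)
N_min = ceil(131 min / 38 min) = ceil(3.4474)
N_min = 4 stations

4


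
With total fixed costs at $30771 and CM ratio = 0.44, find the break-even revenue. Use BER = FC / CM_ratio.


Formula: BER = Fixed Costs / Contribution Margin Ratio
BER = $30771 / 0.44
BER = $69934.09 (to the nearest cent)

$69934.09


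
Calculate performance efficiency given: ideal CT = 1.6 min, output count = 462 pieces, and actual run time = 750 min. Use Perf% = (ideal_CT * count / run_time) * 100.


Formula: Performance = (Ideal CT * Total Count) / Run Time * 100
Ideal output time = 1.6 * 462 = 739.2 min
Performance = 739.2 / 750 * 100 = 98.6%

98.6%


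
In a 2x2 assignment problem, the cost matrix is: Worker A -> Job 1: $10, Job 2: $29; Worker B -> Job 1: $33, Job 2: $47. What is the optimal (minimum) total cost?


Option 1: A->1 + B->2 = $10 + $47 = $57
Option 2: A->2 + B->1 = $29 + $33 = $62
Min cost = min($57, $62) = $57

$57


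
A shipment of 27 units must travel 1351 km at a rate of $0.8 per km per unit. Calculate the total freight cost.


TC = dist * cost * units = 1351 * 0.8 * 27 = $29181.60

$29181.60


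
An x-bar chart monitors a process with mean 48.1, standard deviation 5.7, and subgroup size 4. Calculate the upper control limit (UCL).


UCL = 48.1 + 3 * 5.7 / sqrt(4)

56.65


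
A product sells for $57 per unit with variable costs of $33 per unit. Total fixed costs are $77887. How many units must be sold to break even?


Formula: BEQ = Fixed Costs / (Price - Variable Cost)
Contribution margin = $57 - $33 = $24/unit
BEQ = ceil($77887 / $24/unit) = ceil(3245.29) = 3246 units

3246 units


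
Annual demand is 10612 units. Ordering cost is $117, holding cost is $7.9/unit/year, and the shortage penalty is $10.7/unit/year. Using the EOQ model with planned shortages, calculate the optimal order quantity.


Formula: EOQ* = sqrt(2DS/H) * sqrt((H+P)/P)
Base EOQ = sqrt(2*10612*117/7.9) = 560.65 units
Correction = sqrt((7.9+10.7)/10.7) = 1.31845
EOQ* = 560.65 * 1.31845 = 739.2 units

739.2 units


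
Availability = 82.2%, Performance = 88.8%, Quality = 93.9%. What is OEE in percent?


Formula: OEE = Availability * Performance * Quality / 10000
A * P = 82.2% * 88.8% / 100 = 72.99%
OEE = 72.99% * 93.9% / 100 = 68.5%

68.5%


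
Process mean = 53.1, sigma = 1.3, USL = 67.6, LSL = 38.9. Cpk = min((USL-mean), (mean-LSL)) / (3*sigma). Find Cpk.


Cpu = (67.6 - 53.1) / (3 * 1.3) = 3.72
Cpl = (53.1 - 38.9) / (3 * 1.3) = 3.64
Cpk = min(3.72, 3.64) = 3.64

3.64


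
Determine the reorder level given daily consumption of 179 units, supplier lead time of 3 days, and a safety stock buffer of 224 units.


Formula: ROP = (Daily Demand * Lead Time) + Safety Stock
Demand during lead time = 179 * 3 = 537 units
ROP = 537 + 224 = 761 units

761 units


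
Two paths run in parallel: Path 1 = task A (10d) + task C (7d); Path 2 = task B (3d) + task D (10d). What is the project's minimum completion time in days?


Path 1 = 10 + 7 = 17 days
Path 2 = 3 + 10 = 13 days
Duration = max(17, 13) = 17 days

17 days


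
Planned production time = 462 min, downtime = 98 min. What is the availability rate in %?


Formula: Availability = (Planned Time - Downtime) / Planned Time * 100
Uptime = 462 - 98 = 364 min
Availability = 364 / 462 * 100 = 78.8%

78.8%


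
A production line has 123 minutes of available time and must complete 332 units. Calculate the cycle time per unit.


Formula: CT = Available Time / Number of Units
CT = 123 min / 332 units
CT = 0.37 min/unit

0.37 min/unit


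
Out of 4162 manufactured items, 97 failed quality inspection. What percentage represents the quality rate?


Formula: Quality Rate = Good Pieces / Total Pieces * 100
Good pieces = 4162 - 97 = 4065
QR = 4065 / 4162 * 100 = 97.7%

97.7%


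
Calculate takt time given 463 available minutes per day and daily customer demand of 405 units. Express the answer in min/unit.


Formula: Takt Time = Available Production Time / Customer Demand
Takt = 463 min/day / 405 units/day
Takt = 1.14 min/unit

1.14 min/unit


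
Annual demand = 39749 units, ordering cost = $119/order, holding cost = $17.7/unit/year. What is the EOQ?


Formula: EOQ = sqrt(2 * D * S / H)
Numerator: 2 * 39749 * 119 = 9460262
2DS/H = 9460262 / 17.7 = 534478.1
EOQ = sqrt(534478.1) = 731.1 units

731.1 units


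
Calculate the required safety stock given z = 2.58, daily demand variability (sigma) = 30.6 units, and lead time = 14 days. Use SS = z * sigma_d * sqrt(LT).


Formula: SS = z * sigma_d * sqrt(LT)
sqrt(LT) = sqrt(14) = 3.7417
SS = 2.58 * 30.6 * 3.7417
SS = 295.4 units

295.4 units


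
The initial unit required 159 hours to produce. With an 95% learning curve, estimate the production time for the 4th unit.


Formula: T_n = T_1 * (learning_rate)^(log2(n)) where learning_rate = rate/100
Doublings = log2(4) = 2
T_n = 159 * 0.95^2
T_n = 159 * 0.9025 = 143.5 hours

143.5 hours


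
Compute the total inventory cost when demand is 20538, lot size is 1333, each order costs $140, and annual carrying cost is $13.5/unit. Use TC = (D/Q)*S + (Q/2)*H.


TC = 20538/1333 * 140 + 1333/2 * 13.5

$11154.78


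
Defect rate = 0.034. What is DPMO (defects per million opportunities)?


DPMO = defect_rate * 1000000 = 0.034 * 1000000

34000


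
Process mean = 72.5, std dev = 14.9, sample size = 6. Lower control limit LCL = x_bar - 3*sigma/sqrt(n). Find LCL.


LCL = 72.5 - 3 * 14.9 / sqrt(6)

54.25


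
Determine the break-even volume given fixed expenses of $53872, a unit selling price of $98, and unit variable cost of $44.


Formula: BEQ = Fixed Costs / (Price - Variable Cost)
Contribution margin = $98 - $44 = $54/unit
BEQ = ceil($53872 / $54/unit) = ceil(997.63) = 998 units

998 units


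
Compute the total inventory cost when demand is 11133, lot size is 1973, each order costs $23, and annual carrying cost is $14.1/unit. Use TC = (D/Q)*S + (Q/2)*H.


TC = 11133/1973 * 23 + 1973/2 * 14.1

$14039.43


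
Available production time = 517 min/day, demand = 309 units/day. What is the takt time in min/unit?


Formula: Takt Time = Available Production Time / Customer Demand
Takt = 517 min/day / 309 units/day
Takt = 1.67 min/unit

1.67 min/unit


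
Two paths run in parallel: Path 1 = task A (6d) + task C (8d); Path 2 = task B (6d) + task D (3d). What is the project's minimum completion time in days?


Path 1 = 6 + 8 = 14 days
Path 2 = 6 + 3 = 9 days
Duration = max(14, 9) = 14 days

14 days


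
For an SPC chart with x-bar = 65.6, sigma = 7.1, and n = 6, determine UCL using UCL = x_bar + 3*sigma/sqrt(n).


UCL = 65.6 + 3 * 7.1 / sqrt(6)

74.3


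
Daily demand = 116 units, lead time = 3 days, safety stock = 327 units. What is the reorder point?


Formula: ROP = (Daily Demand * Lead Time) + Safety Stock
Demand during lead time = 116 * 3 = 348 units
ROP = 348 + 327 = 675 units

675 units


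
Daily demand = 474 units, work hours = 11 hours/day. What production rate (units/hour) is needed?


Formula: Production Rate = Daily Demand / Available Hours
Rate = 474 units/day / 11 hours/day
Rate = 43.1 units/hour

43.1 units/hour


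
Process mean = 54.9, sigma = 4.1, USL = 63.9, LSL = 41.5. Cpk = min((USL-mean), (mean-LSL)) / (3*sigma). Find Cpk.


Cpu = (63.9 - 54.9) / (3 * 4.1) = 0.73
Cpl = (54.9 - 41.5) / (3 * 4.1) = 1.09
Cpk = min(0.73, 1.09) = 0.73

0.73


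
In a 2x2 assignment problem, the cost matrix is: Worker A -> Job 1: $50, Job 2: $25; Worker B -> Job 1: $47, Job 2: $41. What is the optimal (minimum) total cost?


Option 1: A->1 + B->2 = $50 + $41 = $91
Option 2: A->2 + B->1 = $25 + $47 = $72
Min cost = min($91, $72) = $72

$72


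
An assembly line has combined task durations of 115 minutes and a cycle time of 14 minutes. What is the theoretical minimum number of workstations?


Formula: N_min = ceil(Sum of Task Times / Cycle Time)
N_min = ceil(115 min / 14 min) = ceil(8.2143)
N_min = 9 stations

9


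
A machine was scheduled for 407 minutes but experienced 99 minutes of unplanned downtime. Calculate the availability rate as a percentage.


Formula: Availability = (Planned Time - Downtime) / Planned Time * 100
Uptime = 407 - 99 = 308 min
Availability = 308 / 407 * 100 = 75.7%

75.7%


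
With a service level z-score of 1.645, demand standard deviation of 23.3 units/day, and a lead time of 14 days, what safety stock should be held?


Formula: SS = z * sigma_d * sqrt(LT)
sqrt(LT) = sqrt(14) = 3.7417
SS = 1.645 * 23.3 * 3.7417
SS = 143.4 units

143.4 units


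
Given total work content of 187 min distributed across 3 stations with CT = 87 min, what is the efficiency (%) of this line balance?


Formula: Efficiency = Sum of Task Times / (N_stations * CT) * 100
Total station capacity = 3 stations * 87 min = 261 min
Efficiency = 187 / 261 * 100 = 71.6%

71.6%


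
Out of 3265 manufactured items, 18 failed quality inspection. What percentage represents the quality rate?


Formula: Quality Rate = Good Pieces / Total Pieces * 100
Good pieces = 3265 - 18 = 3247
QR = 3247 / 3265 * 100 = 99.4%

99.4%


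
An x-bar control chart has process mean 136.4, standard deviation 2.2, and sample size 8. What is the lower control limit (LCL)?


LCL = 136.4 - 3 * 2.2 / sqrt(8)

134.07


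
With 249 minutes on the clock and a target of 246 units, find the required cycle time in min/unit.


Formula: CT = Available Time / Number of Units
CT = 249 min / 246 units
CT = 1.01 min/unit

1.01 min/unit


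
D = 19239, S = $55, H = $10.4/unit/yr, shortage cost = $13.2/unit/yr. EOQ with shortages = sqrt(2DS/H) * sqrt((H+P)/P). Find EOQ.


Formula: EOQ* = sqrt(2DS/H) * sqrt((H+P)/P)
Base EOQ = sqrt(2*19239*55/10.4) = 451.1 units
Correction = sqrt((10.4+13.2)/13.2) = 1.33712
EOQ* = 451.1 * 1.33712 = 603.2 units

603.2 units


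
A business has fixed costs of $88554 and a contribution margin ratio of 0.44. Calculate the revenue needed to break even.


Formula: BER = Fixed Costs / Contribution Margin Ratio
BER = $88554 / 0.44
BER = $201259.09 (to the nearest cent)

$201259.09


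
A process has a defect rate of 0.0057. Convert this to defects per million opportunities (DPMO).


DPMO = defect_rate * 1000000 = 0.0057 * 1000000

5700


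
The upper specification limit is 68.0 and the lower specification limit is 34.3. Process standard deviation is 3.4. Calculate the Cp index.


Cp = (68.0 - 34.3) / (6 * 3.4)

1.65


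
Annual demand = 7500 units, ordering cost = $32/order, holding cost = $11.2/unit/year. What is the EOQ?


Formula: EOQ = sqrt(2 * D * S / H)
Numerator: 2 * 7500 * 32 = 480000
2DS/H = 480000 / 11.2 = 42857.1
EOQ = sqrt(42857.1) = 207.0 units

207.0 units


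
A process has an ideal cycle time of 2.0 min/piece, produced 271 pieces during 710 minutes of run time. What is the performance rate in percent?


Formula: Performance = (Ideal CT * Total Count) / Run Time * 100
Ideal output time = 2.0 * 271 = 542.0 min
Performance = 542.0 / 710 * 100 = 76.3%

76.3%


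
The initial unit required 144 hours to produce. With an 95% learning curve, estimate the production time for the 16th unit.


Formula: T_n = T_1 * (learning_rate)^(log2(n)) where learning_rate = rate/100
Doublings = log2(16) = 4
T_n = 144 * 0.95^4
T_n = 144 * 0.8145 = 117.3 hours

117.3 hours


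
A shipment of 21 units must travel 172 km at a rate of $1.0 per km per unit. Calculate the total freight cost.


TC = dist * cost * units = 172 * 1.0 * 21 = $3612.00

$3612.00


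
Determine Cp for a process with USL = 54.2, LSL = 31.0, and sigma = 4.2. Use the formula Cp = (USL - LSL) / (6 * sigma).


Cp = (54.2 - 31.0) / (6 * 4.2)

0.92


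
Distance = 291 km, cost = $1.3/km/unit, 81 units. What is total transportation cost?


TC = dist * cost * units = 291 * 1.3 * 81 = $30642.30

$30642.30


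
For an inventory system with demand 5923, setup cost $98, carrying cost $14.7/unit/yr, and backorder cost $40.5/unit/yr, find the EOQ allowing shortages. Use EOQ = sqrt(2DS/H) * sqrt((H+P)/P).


Formula: EOQ* = sqrt(2DS/H) * sqrt((H+P)/P)
Base EOQ = sqrt(2*5923*98/14.7) = 281.02 units
Correction = sqrt((14.7+40.5)/40.5) = 1.16746
EOQ* = 281.02 * 1.16746 = 328.1 units

328.1 units


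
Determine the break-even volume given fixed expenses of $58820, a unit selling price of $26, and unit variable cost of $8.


Formula: BEQ = Fixed Costs / (Price - Variable Cost)
Contribution margin = $26 - $8 = $18/unit
BEQ = ceil($58820 / $18/unit) = ceil(3267.78) = 3268 units

3268 units


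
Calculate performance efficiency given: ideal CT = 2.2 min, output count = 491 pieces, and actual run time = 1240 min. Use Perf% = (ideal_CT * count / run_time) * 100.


Formula: Performance = (Ideal CT * Total Count) / Run Time * 100
Ideal output time = 2.2 * 491 = 1080.2 min
Performance = 1080.2 / 1240 * 100 = 87.1%

87.1%


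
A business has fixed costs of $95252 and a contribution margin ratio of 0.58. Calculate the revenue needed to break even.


Formula: BER = Fixed Costs / Contribution Margin Ratio
BER = $95252 / 0.58
BER = $164227.59 (to the nearest cent)

$164227.59


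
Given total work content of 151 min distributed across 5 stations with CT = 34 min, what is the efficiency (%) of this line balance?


Formula: Efficiency = Sum of Task Times / (N_stations * CT) * 100
Total station capacity = 5 stations * 34 min = 170 min
Efficiency = 151 / 170 * 100 = 88.8%

88.8%


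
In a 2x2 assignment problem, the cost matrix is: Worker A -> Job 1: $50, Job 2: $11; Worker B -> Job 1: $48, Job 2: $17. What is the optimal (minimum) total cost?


Option 1: A->1 + B->2 = $50 + $17 = $67
Option 2: A->2 + B->1 = $11 + $48 = $59
Min cost = min($67, $59) = $59

$59


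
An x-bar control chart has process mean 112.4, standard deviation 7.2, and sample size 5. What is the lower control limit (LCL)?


LCL = 112.4 - 3 * 7.2 / sqrt(5)

102.74


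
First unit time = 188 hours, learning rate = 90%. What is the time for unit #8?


Formula: T_n = T_1 * (learning_rate)^(log2(n)) where learning_rate = rate/100
Doublings = log2(8) = 3
T_n = 188 * 0.9^3
T_n = 188 * 0.729 = 137.1 hours

137.1 hours


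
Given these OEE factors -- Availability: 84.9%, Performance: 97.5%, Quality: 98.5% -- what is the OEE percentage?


Formula: OEE = Availability * Performance * Quality / 10000
A * P = 84.9% * 97.5% / 100 = 82.78%
OEE = 82.78% * 98.5% / 100 = 81.5%

81.5%


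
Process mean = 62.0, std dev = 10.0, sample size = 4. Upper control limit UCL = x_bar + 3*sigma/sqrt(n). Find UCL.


UCL = 62.0 + 3 * 10.0 / sqrt(4)

77.0


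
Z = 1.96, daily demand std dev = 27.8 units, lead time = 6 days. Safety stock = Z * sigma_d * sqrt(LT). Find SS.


Formula: SS = z * sigma_d * sqrt(LT)
sqrt(LT) = sqrt(6) = 2.4495
SS = 1.96 * 27.8 * 2.4495
SS = 133.5 units

133.5 units


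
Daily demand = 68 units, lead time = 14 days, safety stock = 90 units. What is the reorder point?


Formula: ROP = (Daily Demand * Lead Time) + Safety Stock
Demand during lead time = 68 * 14 = 952 units
ROP = 952 + 90 = 1042 units

1042 units


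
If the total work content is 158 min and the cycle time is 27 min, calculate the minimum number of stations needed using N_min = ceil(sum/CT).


Formula: N_min = ceil(Sum of Task Times / Cycle Time)
N_min = ceil(158 min / 27 min) = ceil(5.8519)
N_min = 6 stations

6


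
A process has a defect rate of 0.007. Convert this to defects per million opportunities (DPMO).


DPMO = defect_rate * 1000000 = 0.007 * 1000000

7000


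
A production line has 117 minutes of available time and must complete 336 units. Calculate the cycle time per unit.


Formula: CT = Available Time / Number of Units
CT = 117 min / 336 units
CT = 0.35 min/unit

0.35 min/unit


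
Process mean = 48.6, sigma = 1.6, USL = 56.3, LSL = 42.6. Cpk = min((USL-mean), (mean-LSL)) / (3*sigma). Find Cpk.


Cpu = (56.3 - 48.6) / (3 * 1.6) = 1.6
Cpl = (48.6 - 42.6) / (3 * 1.6) = 1.25
Cpk = min(1.6, 1.25) = 1.25

1.25


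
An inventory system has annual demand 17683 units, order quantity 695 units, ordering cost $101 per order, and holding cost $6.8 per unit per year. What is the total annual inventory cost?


TC = 17683/695 * 101 + 695/2 * 6.8

$4932.76


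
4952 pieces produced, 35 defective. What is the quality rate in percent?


Formula: Quality Rate = Good Pieces / Total Pieces * 100
Good pieces = 4952 - 35 = 4917
QR = 4917 / 4952 * 100 = 99.3%

99.3%


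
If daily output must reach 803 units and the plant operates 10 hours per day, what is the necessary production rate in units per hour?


Formula: Production Rate = Daily Demand / Available Hours
Rate = 803 units/day / 10 hours/day
Rate = 80.3 units/hour

80.3 units/hour


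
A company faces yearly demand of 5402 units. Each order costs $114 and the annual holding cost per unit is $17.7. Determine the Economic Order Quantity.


Formula: EOQ = sqrt(2 * D * S / H)
Numerator: 2 * 5402 * 114 = 1231656
2DS/H = 1231656 / 17.7 = 69585.1
EOQ = sqrt(69585.1) = 263.8 units

263.8 units


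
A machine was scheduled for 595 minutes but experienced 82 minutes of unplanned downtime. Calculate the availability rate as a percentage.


Formula: Availability = (Planned Time - Downtime) / Planned Time * 100
Uptime = 595 - 82 = 513 min
Availability = 513 / 595 * 100 = 86.2%

86.2%


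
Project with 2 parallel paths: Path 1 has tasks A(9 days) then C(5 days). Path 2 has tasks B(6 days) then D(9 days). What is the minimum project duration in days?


Path 1 = 9 + 5 = 14 days
Path 2 = 6 + 9 = 15 days
Duration = max(14, 15) = 15 days

15 days


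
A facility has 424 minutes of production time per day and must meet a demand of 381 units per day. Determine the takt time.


Formula: Takt Time = Available Production Time / Customer Demand
Takt = 424 min/day / 381 units/day
Takt = 1.11 min/unit

1.11 min/unit


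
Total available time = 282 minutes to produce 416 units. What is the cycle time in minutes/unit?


Formula: CT = Available Time / Number of Units
CT = 282 min / 416 units
CT = 0.68 min/unit

0.68 min/unit


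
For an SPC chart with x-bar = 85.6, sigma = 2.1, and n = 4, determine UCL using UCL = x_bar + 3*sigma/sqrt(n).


UCL = 85.6 + 3 * 2.1 / sqrt(4)

88.75


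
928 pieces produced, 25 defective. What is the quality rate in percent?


Formula: Quality Rate = Good Pieces / Total Pieces * 100
Good pieces = 928 - 25 = 903
QR = 903 / 928 * 100 = 97.3%

97.3%


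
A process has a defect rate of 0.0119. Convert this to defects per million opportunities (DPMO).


DPMO = defect_rate * 1000000 = 0.0119 * 1000000

11900


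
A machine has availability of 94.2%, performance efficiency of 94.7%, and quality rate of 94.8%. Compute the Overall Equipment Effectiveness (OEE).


Formula: OEE = Availability * Performance * Quality / 10000
A * P = 94.2% * 94.7% / 100 = 89.21%
OEE = 89.21% * 94.8% / 100 = 84.6%

84.6%


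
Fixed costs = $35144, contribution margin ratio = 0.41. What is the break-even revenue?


Formula: BER = Fixed Costs / Contribution Margin Ratio
BER = $35144 / 0.41
BER = $85717.07 (to the nearest cent)

$85717.07


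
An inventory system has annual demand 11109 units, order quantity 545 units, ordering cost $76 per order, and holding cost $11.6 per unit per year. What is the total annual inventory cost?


TC = 11109/545 * 76 + 545/2 * 11.6

$4710.14


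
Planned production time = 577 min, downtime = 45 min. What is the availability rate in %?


Formula: Availability = (Planned Time - Downtime) / Planned Time * 100
Uptime = 577 - 45 = 532 min
Availability = 532 / 577 * 100 = 92.2%

92.2%


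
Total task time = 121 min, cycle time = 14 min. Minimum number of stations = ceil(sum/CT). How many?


Formula: N_min = ceil(Sum of Task Times / Cycle Time)
N_min = ceil(121 min / 14 min) = ceil(8.6429)
N_min = 9 stations

9


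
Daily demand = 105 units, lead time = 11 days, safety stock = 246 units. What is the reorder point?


Formula: ROP = (Daily Demand * Lead Time) + Safety Stock
Demand during lead time = 105 * 11 = 1155 units
ROP = 1155 + 246 = 1401 units

1401 units


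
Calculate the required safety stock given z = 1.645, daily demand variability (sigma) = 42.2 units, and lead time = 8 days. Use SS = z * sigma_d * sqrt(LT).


Formula: SS = z * sigma_d * sqrt(LT)
sqrt(LT) = sqrt(8) = 2.8284
SS = 1.645 * 42.2 * 2.8284
SS = 196.3 units

196.3 units


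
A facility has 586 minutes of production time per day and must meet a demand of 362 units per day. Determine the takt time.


Formula: Takt Time = Available Production Time / Customer Demand
Takt = 586 min/day / 362 units/day
Takt = 1.62 min/unit

1.62 min/unit


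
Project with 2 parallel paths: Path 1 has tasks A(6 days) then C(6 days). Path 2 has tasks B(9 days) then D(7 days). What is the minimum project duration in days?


Path 1 = 6 + 6 = 12 days
Path 2 = 9 + 7 = 16 days
Duration = max(12, 16) = 16 days

16 days


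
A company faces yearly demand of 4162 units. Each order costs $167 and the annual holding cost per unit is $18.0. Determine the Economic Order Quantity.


Formula: EOQ = sqrt(2 * D * S / H)
Numerator: 2 * 4162 * 167 = 1390108
2DS/H = 1390108 / 18.0 = 77228.2
EOQ = sqrt(77228.2) = 277.9 units

277.9 units


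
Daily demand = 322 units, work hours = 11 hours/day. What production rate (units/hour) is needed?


Formula: Production Rate = Daily Demand / Available Hours
Rate = 322 units/day / 11 hours/day
Rate = 29.3 units/hour

29.3 units/hour


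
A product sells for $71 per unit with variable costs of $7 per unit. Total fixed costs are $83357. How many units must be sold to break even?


Formula: BEQ = Fixed Costs / (Price - Variable Cost)
Contribution margin = $71 - $7 = $64/unit
BEQ = ceil($83357 / $64/unit) = ceil(1302.45) = 1303 units

1303 units


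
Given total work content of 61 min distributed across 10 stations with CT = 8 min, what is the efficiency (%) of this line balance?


Formula: Efficiency = Sum of Task Times / (N_stations * CT) * 100
Total station capacity = 10 stations * 8 min = 80 min
Efficiency = 61 / 80 * 100 = 76.3%

76.3%


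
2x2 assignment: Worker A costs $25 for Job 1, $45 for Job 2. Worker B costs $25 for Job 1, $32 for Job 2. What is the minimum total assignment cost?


Option 1: A->1 + B->2 = $25 + $32 = $57
Option 2: A->2 + B->1 = $45 + $25 = $70
Min cost = min($57, $70) = $57

$57


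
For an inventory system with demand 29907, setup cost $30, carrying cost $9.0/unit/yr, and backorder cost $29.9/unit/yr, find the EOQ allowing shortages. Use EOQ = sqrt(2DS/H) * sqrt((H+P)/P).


Formula: EOQ* = sqrt(2DS/H) * sqrt((H+P)/P)
Base EOQ = sqrt(2*29907*30/9.0) = 446.52 units
Correction = sqrt((9.0+29.9)/29.9) = 1.14062
EOQ* = 446.52 * 1.14062 = 509.3 units

509.3 units


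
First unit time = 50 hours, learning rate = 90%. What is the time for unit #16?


Formula: T_n = T_1 * (learning_rate)^(log2(n)) where learning_rate = rate/100
Doublings = log2(16) = 4
T_n = 50 * 0.9^4
T_n = 50 * 0.6561 = 32.8 hours

32.8 hours


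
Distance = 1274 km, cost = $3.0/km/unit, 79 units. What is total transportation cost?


TC = dist * cost * units = 1274 * 3.0 * 79 = $301938.00

$301938.00


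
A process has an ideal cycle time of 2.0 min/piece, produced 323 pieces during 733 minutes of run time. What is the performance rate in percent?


Formula: Performance = (Ideal CT * Total Count) / Run Time * 100
Ideal output time = 2.0 * 323 = 646.0 min
Performance = 646.0 / 733 * 100 = 88.1%

88.1%


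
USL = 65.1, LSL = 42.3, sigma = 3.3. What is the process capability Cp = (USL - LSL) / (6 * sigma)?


Cp = (65.1 - 42.3) / (6 * 3.3)

1.15


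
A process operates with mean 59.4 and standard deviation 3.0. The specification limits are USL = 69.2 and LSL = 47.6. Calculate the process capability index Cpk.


Cpu = (69.2 - 59.4) / (3 * 3.0) = 1.09
Cpl = (59.4 - 47.6) / (3 * 3.0) = 1.31
Cpk = min(1.09, 1.31) = 1.09

1.09


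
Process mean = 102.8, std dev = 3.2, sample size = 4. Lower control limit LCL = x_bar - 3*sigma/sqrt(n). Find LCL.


LCL = 102.8 - 3 * 3.2 / sqrt(4)

98.0


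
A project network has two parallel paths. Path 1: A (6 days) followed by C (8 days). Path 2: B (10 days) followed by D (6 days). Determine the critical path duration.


Path 1 = 6 + 8 = 14 days
Path 2 = 10 + 6 = 16 days
Duration = max(14, 16) = 16 days

16 days


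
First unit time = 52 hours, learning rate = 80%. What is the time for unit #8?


Formula: T_n = T_1 * (learning_rate)^(log2(n)) where learning_rate = rate/100
Doublings = log2(8) = 3
T_n = 52 * 0.8^3
T_n = 52 * 0.512 = 26.6 hours

26.6 hours


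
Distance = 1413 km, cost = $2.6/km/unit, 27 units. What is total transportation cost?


TC = dist * cost * units = 1413 * 2.6 * 27 = $99192.60

$99192.60


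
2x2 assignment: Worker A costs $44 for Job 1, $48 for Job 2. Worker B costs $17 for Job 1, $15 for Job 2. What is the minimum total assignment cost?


Option 1: A->1 + B->2 = $44 + $15 = $59
Option 2: A->2 + B->1 = $48 + $17 = $65
Min cost = min($59, $65) = $59

$59


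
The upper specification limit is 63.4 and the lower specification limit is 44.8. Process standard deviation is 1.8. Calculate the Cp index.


Cp = (63.4 - 44.8) / (6 * 1.8)

1.72


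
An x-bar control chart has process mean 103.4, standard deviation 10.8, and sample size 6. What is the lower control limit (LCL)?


LCL = 103.4 - 3 * 10.8 / sqrt(6)

90.17


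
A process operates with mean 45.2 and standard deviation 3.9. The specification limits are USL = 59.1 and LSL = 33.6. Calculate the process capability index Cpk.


Cpu = (59.1 - 45.2) / (3 * 3.9) = 1.19
Cpl = (45.2 - 33.6) / (3 * 3.9) = 0.99
Cpk = min(1.19, 0.99) = 0.99

0.99


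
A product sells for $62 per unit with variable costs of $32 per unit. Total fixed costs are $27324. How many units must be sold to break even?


Formula: BEQ = Fixed Costs / (Price - Variable Cost)
Contribution margin = $62 - $32 = $30/unit
BEQ = ceil($27324 / $30/unit) = ceil(910.8) = 911 units

911 units


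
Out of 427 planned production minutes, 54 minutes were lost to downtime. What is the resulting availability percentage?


Formula: Availability = (Planned Time - Downtime) / Planned Time * 100
Uptime = 427 - 54 = 373 min
Availability = 373 / 427 * 100 = 87.4%

87.4%


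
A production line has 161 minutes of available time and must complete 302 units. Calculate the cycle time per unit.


Formula: CT = Available Time / Number of Units
CT = 161 min / 302 units
CT = 0.53 min/unit

0.53 min/unit


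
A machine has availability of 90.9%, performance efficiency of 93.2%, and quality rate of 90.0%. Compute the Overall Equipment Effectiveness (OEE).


Formula: OEE = Availability * Performance * Quality / 10000
A * P = 90.9% * 93.2% / 100 = 84.72%
OEE = 84.72% * 90.0% / 100 = 76.2%

76.2%


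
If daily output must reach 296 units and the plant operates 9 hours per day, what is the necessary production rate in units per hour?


Formula: Production Rate = Daily Demand / Available Hours
Rate = 296 units/day / 9 hours/day
Rate = 32.9 units/hour

32.9 units/hour


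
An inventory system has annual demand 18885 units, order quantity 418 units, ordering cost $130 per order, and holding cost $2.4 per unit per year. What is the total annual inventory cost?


TC = 18885/418 * 130 + 418/2 * 2.4

$6374.93


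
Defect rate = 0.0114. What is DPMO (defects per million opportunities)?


DPMO = defect_rate * 1000000 = 0.0114 * 1000000

11400


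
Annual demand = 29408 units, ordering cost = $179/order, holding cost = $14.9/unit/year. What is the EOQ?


Formula: EOQ = sqrt(2 * D * S / H)
Numerator: 2 * 29408 * 179 = 10528064
2DS/H = 10528064 / 14.9 = 706581.5
EOQ = sqrt(706581.5) = 840.6 units

840.6 units


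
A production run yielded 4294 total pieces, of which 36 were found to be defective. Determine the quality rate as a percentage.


Formula: Quality Rate = Good Pieces / Total Pieces * 100
Good pieces = 4294 - 36 = 4258
QR = 4258 / 4294 * 100 = 99.2%

99.2%


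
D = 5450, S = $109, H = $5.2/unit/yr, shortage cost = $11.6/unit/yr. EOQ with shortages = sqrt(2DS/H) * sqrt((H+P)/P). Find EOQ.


Formula: EOQ* = sqrt(2DS/H) * sqrt((H+P)/P)
Base EOQ = sqrt(2*5450*109/5.2) = 478.0 units
Correction = sqrt((5.2+11.6)/11.6) = 1.20344
EOQ* = 478.0 * 1.20344 = 575.2 units

575.2 units
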